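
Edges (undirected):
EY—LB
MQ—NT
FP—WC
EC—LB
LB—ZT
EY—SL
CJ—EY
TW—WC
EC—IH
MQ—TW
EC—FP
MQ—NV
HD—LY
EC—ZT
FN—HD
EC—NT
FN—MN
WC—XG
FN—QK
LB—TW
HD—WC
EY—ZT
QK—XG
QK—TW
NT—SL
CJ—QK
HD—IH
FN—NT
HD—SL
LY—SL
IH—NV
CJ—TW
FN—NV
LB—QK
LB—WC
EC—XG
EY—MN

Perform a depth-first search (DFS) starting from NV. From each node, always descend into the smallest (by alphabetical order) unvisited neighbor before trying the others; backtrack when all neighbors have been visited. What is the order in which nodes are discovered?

Visit NV
NV → FN
FN → HD
HD → IH
IH → EC
EC → FP
FP → WC
WC → LB
LB → EY
EY → CJ
CJ → QK
QK → TW
TW → MQ
MQ → NT
NT → SL
SL → LY
QK → XG
EY → MN
EY → ZT

NV → FN → HD → IH → EC → FP → WC → LB → EY → CJ → QK → TW → MQ → NT → SL → LY → XG → MN → ZT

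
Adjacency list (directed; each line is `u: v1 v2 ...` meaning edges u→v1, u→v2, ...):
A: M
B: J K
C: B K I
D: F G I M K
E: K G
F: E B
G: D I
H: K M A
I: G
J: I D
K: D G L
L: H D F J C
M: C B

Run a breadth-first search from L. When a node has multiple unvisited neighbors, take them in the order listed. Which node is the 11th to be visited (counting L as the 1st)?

Visit L; enqueue H, D, F, J, C → queue [H, D, F, J, C]
Visit H; enqueue K, M, A → queue [D, F, J, C, K, M, A]
Visit D; enqueue G, I → queue [F, J, C, K, M, A, G, I]
Visit F; enqueue E, B → queue [J, C, K, M, A, G, I, E, B]
Visit J → queue [C, K, M, A, G, I, E, B]
Visit C → queue [K, M, A, G, I, E, B]
Visit K → queue [M, A, G, I, E, B]
Visit M → queue [A, G, I, E, B]
Visit A → queue [G, I, E, B]
Visit G → queue [I, E, B]
Visit I → queue [E, B]
Visit E → queue [B]
Visit B → queue []

Visit order: L, H, D, F, J, C, K, M, A, G, I, E, B

I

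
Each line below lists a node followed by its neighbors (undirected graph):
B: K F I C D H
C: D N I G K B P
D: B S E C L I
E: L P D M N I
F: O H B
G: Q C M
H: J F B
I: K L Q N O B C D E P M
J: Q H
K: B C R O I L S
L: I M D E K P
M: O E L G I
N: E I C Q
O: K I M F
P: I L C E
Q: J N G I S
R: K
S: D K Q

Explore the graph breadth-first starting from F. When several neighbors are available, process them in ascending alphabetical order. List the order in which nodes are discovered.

Visit F; enqueue B, H, O → queue [B, H, O]
Visit B; enqueue C, D, I, K → queue [H, O, C, D, I, K]
Visit H; enqueue J → queue [O, C, D, I, K, J]
Visit O; enqueue M → queue [C, D, I, K, J, M]
Visit C; enqueue G, N, P → queue [D, I, K, J, M, G, N, P]
Visit D; enqueue E, L, S → queue [I, K, J, M, G, N, P, E, L, S]
Visit I; enqueue Q → queue [K, J, M, G, N, P, E, L, S, Q]
Visit K; enqueue R → queue [J, M, G, N, P, E, L, S, Q, R]
Visit J → queue [M, G, N, P, E, L, S, Q, R]
Visit M → queue [G, N, P, E, L, S, Q, R]
Visit G → queue [N, P, E, L, S, Q, R]
Visit N → queue [P, E, L, S, Q, R]
Visit P → queue [E, L, S, Q, R]
Visit E → queue [L, S, Q, R]
Visit L → queue [S, Q, R]
Visit S → queue [Q, R]
Visit Q → queue [R]
Visit R → queue []

F → B → H → O → C → D → I → K → J → M → G → N → P → E → L → S → Q → R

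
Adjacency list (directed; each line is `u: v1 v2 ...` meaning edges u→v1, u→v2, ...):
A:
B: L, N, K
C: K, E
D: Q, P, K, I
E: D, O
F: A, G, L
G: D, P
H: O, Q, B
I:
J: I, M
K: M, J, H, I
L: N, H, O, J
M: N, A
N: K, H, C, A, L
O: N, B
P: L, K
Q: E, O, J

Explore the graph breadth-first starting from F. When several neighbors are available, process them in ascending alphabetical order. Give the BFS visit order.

Visit F; enqueue A, G, L → queue [A, G, L]
Visit A → queue [G, L]
Visit G; enqueue D, P → queue [L, D, P]
Visit L; enqueue H, J, N, O → queue [D, P, H, J, N, O]
Visit D; enqueue I, K, Q → queue [P, H, J, N, O, I, K, Q]
Visit P → queue [H, J, N, O, I, K, Q]
Visit H; enqueue B → queue [J, N, O, I, K, Q, B]
Visit J; enqueue M → queue [N, O, I, K, Q, B, M]
Visit N; enqueue C → queue [O, I, K, Q, B, M, C]
Visit O → queue [I, K, Q, B, M, C]
Visit I → queue [K, Q, B, M, C]
Visit K → queue [Q, B, M, C]
Visit Q; enqueue E → queue [B, M, C, E]
Visit B → queue [M, C, E]
Visit M → queue [C, E]
Visit C → queue [E]
Visit E → queue []

F, A, G, L, D, P, H, J, N, O, I, K, Q, B, M, C, E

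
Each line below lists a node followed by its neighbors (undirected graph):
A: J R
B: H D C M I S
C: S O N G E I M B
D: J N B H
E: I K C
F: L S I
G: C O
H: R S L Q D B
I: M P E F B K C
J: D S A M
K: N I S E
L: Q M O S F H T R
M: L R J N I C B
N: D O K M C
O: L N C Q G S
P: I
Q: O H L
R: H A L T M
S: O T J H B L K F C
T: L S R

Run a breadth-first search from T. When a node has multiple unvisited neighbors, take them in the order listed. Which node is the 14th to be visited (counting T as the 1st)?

Visit T; enqueue L, S, R → queue [L, S, R]
Visit L; enqueue Q, M, O, F, H → queue [S, R, Q, M, O, F, H]
Visit S; enqueue J, B, K, C → queue [R, Q, M, O, F, H, J, B, K, C]
Visit R; enqueue A → queue [Q, M, O, F, H, J, B, K, C, A]
Visit Q → queue [M, O, F, H, J, B, K, C, A]
Visit M; enqueue N, I → queue [O, F, H, J, B, K, C, A, N, I]
Visit O; enqueue G → queue [F, H, J, B, K, C, A, N, I, G]
Visit F → queue [H, J, B, K, C, A, N, I, G]
Visit H; enqueue D → queue [J, B, K, C, A, N, I, G, D]
Visit J → queue [B, K, C, A, N, I, G, D]
Visit B → queue [K, C, A, N, I, G, D]
Visit K; enqueue E → queue [C, A, N, I, G, D, E]
Visit C → queue [A, N, I, G, D, E]
Visit A → queue [N, I, G, D, E]
Visit N → queue [I, G, D, E]
Visit I; enqueue P → queue [G, D, E, P]
Visit G → queue [D, E, P]
Visit D → queue [E, P]
Visit E → queue [P]
Visit P → queue []

Visit order: T, L, S, R, Q, M, O, F, H, J, B, K, C, A, N, I, G, D, E, P

A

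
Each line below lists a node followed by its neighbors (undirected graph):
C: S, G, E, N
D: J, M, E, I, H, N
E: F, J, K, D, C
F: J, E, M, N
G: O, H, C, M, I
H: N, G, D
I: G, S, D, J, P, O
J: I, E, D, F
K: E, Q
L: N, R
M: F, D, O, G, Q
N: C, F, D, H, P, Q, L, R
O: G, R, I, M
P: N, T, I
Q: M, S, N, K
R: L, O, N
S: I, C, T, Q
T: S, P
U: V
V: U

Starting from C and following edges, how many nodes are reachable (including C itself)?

BFS from C visits: C, S, N, G, E, T, Q, I, R, P, L, H, F, D, O, M, K, J
Reachable nodes: 18 of 20 total.

18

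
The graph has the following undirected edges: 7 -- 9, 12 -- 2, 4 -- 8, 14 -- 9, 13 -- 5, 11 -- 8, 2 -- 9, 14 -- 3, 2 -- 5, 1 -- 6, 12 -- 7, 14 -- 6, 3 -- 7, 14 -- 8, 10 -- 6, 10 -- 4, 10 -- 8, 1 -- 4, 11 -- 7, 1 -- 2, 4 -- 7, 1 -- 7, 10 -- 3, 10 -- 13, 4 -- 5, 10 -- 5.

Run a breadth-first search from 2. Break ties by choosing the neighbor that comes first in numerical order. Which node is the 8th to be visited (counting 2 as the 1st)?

Visit 2; enqueue 1, 5, 9, 12 → queue [1, 5, 9, 12]
Visit 1; enqueue 4, 6, 7 → queue [5, 9, 12, 4, 6, 7]
Visit 5; enqueue 10, 13 → queue [9, 12, 4, 6, 7, 10, 13]
Visit 9; enqueue 14 → queue [12, 4, 6, 7, 10, 13, 14]
Visit 12 → queue [4, 6, 7, 10, 13, 14]
Visit 4; enqueue 8 → queue [6, 7, 10, 13, 14, 8]
Visit 6 → queue [7, 10, 13, 14, 8]
Visit 7; enqueue 3, 11 → queue [10, 13, 14, 8, 3, 11]
Visit 10 → queue [13, 14, 8, 3, 11]
Visit 13 → queue [14, 8, 3, 11]
Visit 14 → queue [8, 3, 11]
Visit 8 → queue [3, 11]
Visit 3 → queue [11]
Visit 11 → queue []

Visit order: 2, 1, 5, 9, 12, 4, 6, 7, 10, 13, 14, 8, 3, 11

7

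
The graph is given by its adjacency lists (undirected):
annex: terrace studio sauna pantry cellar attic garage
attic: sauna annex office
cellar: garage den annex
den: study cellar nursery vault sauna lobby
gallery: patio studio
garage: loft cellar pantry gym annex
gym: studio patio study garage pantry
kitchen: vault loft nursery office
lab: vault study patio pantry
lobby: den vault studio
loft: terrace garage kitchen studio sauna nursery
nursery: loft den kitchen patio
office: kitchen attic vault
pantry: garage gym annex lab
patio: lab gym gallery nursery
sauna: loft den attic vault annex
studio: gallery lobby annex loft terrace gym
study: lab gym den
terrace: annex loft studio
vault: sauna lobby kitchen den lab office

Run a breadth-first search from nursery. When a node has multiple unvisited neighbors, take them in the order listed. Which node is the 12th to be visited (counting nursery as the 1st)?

vault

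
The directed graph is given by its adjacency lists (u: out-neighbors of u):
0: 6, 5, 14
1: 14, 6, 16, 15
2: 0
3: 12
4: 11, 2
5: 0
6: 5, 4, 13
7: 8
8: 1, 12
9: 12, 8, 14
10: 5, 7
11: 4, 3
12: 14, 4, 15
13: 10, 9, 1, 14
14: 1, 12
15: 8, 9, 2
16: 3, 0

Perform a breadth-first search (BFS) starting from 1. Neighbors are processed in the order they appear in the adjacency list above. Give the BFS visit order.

Visit 1; enqueue 14, 6, 16, 15 → queue [14, 6, 16, 15]
Visit 14; enqueue 12 → queue [6, 16, 15, 12]
Visit 6; enqueue 5, 4, 13 → queue [16, 15, 12, 5, 4, 13]
Visit 16; enqueue 3, 0 → queue [15, 12, 5, 4, 13, 3, 0]
Visit 15; enqueue 8, 9, 2 → queue [12, 5, 4, 13, 3, 0, 8, 9, 2]
Visit 12 → queue [5, 4, 13, 3, 0, 8, 9, 2]
Visit 5 → queue [4, 13, 3, 0, 8, 9, 2]
Visit 4; enqueue 11 → queue [13, 3, 0, 8, 9, 2, 11]
Visit 13; enqueue 10 → queue [3, 0, 8, 9, 2, 11, 10]
Visit 3 → queue [0, 8, 9, 2, 11, 10]
Visit 0 → queue [8, 9, 2, 11, 10]
Visit 8 → queue [9, 2, 11, 10]
Visit 9 → queue [2, 11, 10]
Visit 2 → queue [11, 10]
Visit 11 → queue [10]
Visit 10; enqueue 7 → queue [7]
Visit 7 → queue []

1, 14, 6, 16, 15, 12, 5, 4, 13, 3, 0, 8, 9, 2, 11, 10, 7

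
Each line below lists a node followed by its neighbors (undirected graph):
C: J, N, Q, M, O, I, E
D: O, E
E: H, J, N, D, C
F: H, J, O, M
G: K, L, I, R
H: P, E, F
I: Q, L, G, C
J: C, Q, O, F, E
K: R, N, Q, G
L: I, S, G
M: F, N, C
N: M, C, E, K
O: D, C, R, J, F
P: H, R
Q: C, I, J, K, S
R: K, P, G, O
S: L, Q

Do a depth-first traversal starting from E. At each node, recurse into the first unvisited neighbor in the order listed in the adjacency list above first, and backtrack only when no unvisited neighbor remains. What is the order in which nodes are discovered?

Visit E
E → H
H → P
P → R
R → K
K → N
N → M
M → F
F → J
J → C
C → Q
Q → I
I → L
L → S
L → G
C → O
O → D

E -> H -> P -> R -> K -> N -> M -> F -> J -> C -> Q -> I -> L -> S -> G -> O -> D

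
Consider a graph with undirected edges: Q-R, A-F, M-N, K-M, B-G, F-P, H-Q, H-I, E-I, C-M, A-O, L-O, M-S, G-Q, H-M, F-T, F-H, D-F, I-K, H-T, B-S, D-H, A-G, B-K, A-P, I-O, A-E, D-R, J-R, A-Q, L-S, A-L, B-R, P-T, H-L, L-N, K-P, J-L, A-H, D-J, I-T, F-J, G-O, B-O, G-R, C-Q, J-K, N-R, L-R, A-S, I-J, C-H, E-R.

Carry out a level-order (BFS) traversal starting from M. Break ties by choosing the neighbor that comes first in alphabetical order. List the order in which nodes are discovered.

Visit M; enqueue C, H, K, N, S → queue [C, H, K, N, S]
Visit C; enqueue Q → queue [H, K, N, S, Q]
Visit H; enqueue A, D, F, I, L, T → queue [K, N, S, Q, A, D, F, I, L, T]
Visit K; enqueue B, J, P → queue [N, S, Q, A, D, F, I, L, T, B, J, P]
Visit N; enqueue R → queue [S, Q, A, D, F, I, L, T, B, J, P, R]
Visit S → queue [Q, A, D, F, I, L, T, B, J, P, R]
Visit Q; enqueue G → queue [A, D, F, I, L, T, B, J, P, R, G]
Visit A; enqueue E, O → queue [D, F, I, L, T, B, J, P, R, G, E, O]
Visit D → queue [F, I, L, T, B, J, P, R, G, E, O]
Visit F → queue [I, L, T, B, J, P, R, G, E, O]
Visit I → queue [L, T, B, J, P, R, G, E, O]
Visit L → queue [T, B, J, P, R, G, E, O]
Visit T → queue [B, J, P, R, G, E, O]
Visit B → queue [J, P, R, G, E, O]
Visit J → queue [P, R, G, E, O]
Visit P → queue [R, G, E, O]
Visit R → queue [G, E, O]
Visit G → queue [E, O]
Visit E → queue [O]
Visit O → queue []

M -> C -> H -> K -> N -> S -> Q -> A -> D -> F -> I -> L -> T -> B -> J -> P -> R -> G -> E -> O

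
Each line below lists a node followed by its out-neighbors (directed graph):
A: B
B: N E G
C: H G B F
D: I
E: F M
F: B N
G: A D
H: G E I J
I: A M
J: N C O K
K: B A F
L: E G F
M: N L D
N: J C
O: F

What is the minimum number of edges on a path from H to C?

2

Level 0: H
Level 1: E, G, I, J
Level 2: A, C, D, F, K, M, N, O
Level 3: B, L
C first appears at level 2.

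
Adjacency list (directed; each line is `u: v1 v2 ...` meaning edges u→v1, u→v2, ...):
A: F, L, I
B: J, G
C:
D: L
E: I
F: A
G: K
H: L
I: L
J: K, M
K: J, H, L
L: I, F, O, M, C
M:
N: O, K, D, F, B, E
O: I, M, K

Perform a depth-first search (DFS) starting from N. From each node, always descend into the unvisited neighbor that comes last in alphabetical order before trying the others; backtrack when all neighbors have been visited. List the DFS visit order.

N → O → M → K → L → I → F → A → C → J → H → E → D → B → G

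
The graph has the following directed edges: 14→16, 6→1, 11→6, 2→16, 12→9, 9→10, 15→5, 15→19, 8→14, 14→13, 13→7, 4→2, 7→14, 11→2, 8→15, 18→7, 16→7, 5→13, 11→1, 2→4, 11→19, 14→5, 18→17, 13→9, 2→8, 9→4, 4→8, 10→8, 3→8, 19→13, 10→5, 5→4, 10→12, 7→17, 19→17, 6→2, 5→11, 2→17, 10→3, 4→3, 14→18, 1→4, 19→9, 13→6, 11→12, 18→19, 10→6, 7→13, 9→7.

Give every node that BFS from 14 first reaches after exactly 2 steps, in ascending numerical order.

Level 0: 14
Level 1: 5, 13, 16, 18
Level 2: 4, 6, 7, 9, 11, 17, 19
Level 3: 1, 2, 3, 8, 10, 12
Level 4: 15

4, 6, 7, 9, 11, 17, 19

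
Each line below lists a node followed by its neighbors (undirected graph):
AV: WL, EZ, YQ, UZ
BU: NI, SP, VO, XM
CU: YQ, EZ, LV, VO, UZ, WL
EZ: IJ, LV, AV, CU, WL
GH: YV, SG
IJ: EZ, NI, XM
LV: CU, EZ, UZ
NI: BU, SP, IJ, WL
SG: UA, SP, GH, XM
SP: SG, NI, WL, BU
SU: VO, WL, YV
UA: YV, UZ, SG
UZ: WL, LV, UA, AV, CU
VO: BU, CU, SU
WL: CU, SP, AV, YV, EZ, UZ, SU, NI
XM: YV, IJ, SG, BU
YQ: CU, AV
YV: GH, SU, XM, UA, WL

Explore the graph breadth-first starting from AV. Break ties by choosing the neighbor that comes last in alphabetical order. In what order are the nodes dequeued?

Visit AV; enqueue YQ, WL, UZ, EZ → queue [YQ, WL, UZ, EZ]
Visit YQ; enqueue CU → queue [WL, UZ, EZ, CU]
Visit WL; enqueue YV, SU, SP, NI → queue [UZ, EZ, CU, YV, SU, SP, NI]
Visit UZ; enqueue UA, LV → queue [EZ, CU, YV, SU, SP, NI, UA, LV]
Visit EZ; enqueue IJ → queue [CU, YV, SU, SP, NI, UA, LV, IJ]
Visit CU; enqueue VO → queue [YV, SU, SP, NI, UA, LV, IJ, VO]
Visit YV; enqueue XM, GH → queue [SU, SP, NI, UA, LV, IJ, VO, XM, GH]
Visit SU → queue [SP, NI, UA, LV, IJ, VO, XM, GH]
Visit SP; enqueue SG, BU → queue [NI, UA, LV, IJ, VO, XM, GH, SG, BU]
Visit NI → queue [UA, LV, IJ, VO, XM, GH, SG, BU]
Visit UA → queue [LV, IJ, VO, XM, GH, SG, BU]
Visit LV → queue [IJ, VO, XM, GH, SG, BU]
Visit IJ → queue [VO, XM, GH, SG, BU]
Visit VO → queue [XM, GH, SG, BU]
Visit XM → queue [GH, SG, BU]
Visit GH → queue [SG, BU]
Visit SG → queue [BU]
Visit BU → queue []

AV, YQ, WL, UZ, EZ, CU, YV, SU, SP, NI, UA, LV, IJ, VO, XM, GH, SG, BU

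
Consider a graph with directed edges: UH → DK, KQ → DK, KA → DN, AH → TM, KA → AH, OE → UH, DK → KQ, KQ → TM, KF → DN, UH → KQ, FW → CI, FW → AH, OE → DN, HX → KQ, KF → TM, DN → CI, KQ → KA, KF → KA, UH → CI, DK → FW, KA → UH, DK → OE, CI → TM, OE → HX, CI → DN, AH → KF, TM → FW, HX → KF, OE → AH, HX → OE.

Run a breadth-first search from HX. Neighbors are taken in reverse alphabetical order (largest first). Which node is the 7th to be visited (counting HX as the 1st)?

Visit HX; enqueue OE, KQ, KF → queue [OE, KQ, KF]
Visit OE; enqueue UH, DN, AH → queue [KQ, KF, UH, DN, AH]
Visit KQ; enqueue TM, KA, DK → queue [KF, UH, DN, AH, TM, KA, DK]
Visit KF → queue [UH, DN, AH, TM, KA, DK]
Visit UH; enqueue CI → queue [DN, AH, TM, KA, DK, CI]
Visit DN → queue [AH, TM, KA, DK, CI]
Visit AH → queue [TM, KA, DK, CI]
Visit TM; enqueue FW → queue [KA, DK, CI, FW]
Visit KA → queue [DK, CI, FW]
Visit DK → queue [CI, FW]
Visit CI → queue [FW]
Visit FW → queue []

Visit order: HX, OE, KQ, KF, UH, DN, AH, TM, KA, DK, CI, FW

AH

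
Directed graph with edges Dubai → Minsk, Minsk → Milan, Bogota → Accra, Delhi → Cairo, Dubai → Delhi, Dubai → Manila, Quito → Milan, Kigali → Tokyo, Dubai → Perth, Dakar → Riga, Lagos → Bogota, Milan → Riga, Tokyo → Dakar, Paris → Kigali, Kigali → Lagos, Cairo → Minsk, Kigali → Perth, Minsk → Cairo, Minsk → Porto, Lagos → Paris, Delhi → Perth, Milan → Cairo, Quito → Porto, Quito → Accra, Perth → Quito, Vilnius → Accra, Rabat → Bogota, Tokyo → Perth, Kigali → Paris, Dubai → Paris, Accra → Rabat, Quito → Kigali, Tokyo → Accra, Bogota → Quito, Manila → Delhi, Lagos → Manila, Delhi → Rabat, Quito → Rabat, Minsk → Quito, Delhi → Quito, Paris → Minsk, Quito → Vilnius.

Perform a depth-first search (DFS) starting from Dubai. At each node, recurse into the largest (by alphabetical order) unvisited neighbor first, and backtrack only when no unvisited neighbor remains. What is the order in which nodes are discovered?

Dubai, Perth, Quito, Vilnius, Accra, Rabat, Bogota, Porto, Milan, Riga, Cairo, Minsk, Kigali, Tokyo, Dakar, Paris, Lagos, Manila, Delhi

Visit Dubai
Dubai → Perth
Perth → Quito
Quito → Vilnius
Vilnius → Accra
Accra → Rabat
Rabat → Bogota
Quito → Porto
Quito → Milan
Milan → Riga
Milan → Cairo
Cairo → Minsk
Quito → Kigali
Kigali → Tokyo
Tokyo → Dakar
Kigali → Paris
Kigali → Lagos
Lagos → Manila
Manila → Delhi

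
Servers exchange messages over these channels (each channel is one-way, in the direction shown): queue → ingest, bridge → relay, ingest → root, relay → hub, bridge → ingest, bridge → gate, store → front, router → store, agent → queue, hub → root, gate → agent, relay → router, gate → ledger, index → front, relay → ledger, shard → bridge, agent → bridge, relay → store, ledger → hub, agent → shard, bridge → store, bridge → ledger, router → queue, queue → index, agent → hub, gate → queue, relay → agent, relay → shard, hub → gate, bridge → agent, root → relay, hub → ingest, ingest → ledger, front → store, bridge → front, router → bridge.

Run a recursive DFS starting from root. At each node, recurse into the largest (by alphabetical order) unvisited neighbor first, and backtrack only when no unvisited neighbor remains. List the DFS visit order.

Visit root
root → relay
relay → store
store → front
relay → shard
shard → bridge
bridge → ledger
ledger → hub
hub → ingest
hub → gate
gate → queue
queue → index
gate → agent
relay → router

root -> relay -> store -> front -> shard -> bridge -> ledger -> hub -> ingest -> gate -> queue -> index -> agent -> router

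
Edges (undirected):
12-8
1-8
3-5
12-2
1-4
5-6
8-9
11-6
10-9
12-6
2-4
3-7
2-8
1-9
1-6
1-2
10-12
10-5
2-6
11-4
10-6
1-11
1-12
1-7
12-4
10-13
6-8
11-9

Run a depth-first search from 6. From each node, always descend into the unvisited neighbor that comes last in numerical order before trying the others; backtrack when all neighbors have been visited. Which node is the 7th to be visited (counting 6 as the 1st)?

4

Visit 6
6 → 12
12 → 10
10 → 13
10 → 9
9 → 11
11 → 4
4 → 2
2 → 8
8 → 1
1 → 7
7 → 3
3 → 5

Visit order: 6, 12, 10, 13, 9, 11, 4, 2, 8, 1, 7, 3, 5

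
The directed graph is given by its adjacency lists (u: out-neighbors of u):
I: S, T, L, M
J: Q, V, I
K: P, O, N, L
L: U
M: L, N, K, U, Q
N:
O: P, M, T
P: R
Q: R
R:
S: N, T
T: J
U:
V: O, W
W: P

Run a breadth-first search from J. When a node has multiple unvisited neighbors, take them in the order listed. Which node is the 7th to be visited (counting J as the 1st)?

Visit J; enqueue Q, V, I → queue [Q, V, I]
Visit Q; enqueue R → queue [V, I, R]
Visit V; enqueue O, W → queue [I, R, O, W]
Visit I; enqueue S, T, L, M → queue [R, O, W, S, T, L, M]
Visit R → queue [O, W, S, T, L, M]
Visit O; enqueue P → queue [W, S, T, L, M, P]
Visit W → queue [S, T, L, M, P]
Visit S; enqueue N → queue [T, L, M, P, N]
Visit T → queue [L, M, P, N]
Visit L; enqueue U → queue [M, P, N, U]
Visit M; enqueue K → queue [P, N, U, K]
Visit P → queue [N, U, K]
Visit N → queue [U, K]
Visit U → queue [K]
Visit K → queue []

Visit order: J, Q, V, I, R, O, W, S, T, L, M, P, N, U, K

W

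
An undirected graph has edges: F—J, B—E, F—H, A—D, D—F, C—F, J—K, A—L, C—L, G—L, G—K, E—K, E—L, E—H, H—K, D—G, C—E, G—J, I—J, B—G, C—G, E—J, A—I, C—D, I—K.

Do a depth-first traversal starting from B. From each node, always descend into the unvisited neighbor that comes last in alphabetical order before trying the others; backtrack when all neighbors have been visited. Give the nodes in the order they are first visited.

Visit B
B → G
G → L
L → E
E → K
K → J
J → I
I → A
A → D
D → F
F → H
F → C

B -> G -> L -> E -> K -> J -> I -> A -> D -> F -> H -> C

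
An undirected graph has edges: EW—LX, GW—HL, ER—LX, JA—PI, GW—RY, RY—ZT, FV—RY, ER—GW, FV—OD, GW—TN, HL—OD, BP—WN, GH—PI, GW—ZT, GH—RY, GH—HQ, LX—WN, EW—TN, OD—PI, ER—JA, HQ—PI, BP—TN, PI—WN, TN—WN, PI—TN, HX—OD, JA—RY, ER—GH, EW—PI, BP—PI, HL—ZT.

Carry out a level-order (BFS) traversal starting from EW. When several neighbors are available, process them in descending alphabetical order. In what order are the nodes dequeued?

EW -> TN -> PI -> LX -> WN -> GW -> BP -> OD -> JA -> HQ -> GH -> ER -> ZT -> RY -> HL -> HX -> FV

Visit EW; enqueue TN, PI, LX → queue [TN, PI, LX]
Visit TN; enqueue WN, GW, BP → queue [PI, LX, WN, GW, BP]
Visit PI; enqueue OD, JA, HQ, GH → queue [LX, WN, GW, BP, OD, JA, HQ, GH]
Visit LX; enqueue ER → queue [WN, GW, BP, OD, JA, HQ, GH, ER]
Visit WN → queue [GW, BP, OD, JA, HQ, GH, ER]
Visit GW; enqueue ZT, RY, HL → queue [BP, OD, JA, HQ, GH, ER, ZT, RY, HL]
Visit BP → queue [OD, JA, HQ, GH, ER, ZT, RY, HL]
Visit OD; enqueue HX, FV → queue [JA, HQ, GH, ER, ZT, RY, HL, HX, FV]
Visit JA → queue [HQ, GH, ER, ZT, RY, HL, HX, FV]
Visit HQ → queue [GH, ER, ZT, RY, HL, HX, FV]
Visit GH → queue [ER, ZT, RY, HL, HX, FV]
Visit ER → queue [ZT, RY, HL, HX, FV]
Visit ZT → queue [RY, HL, HX, FV]
Visit RY → queue [HL, HX, FV]
Visit HL → queue [HX, FV]
Visit HX → queue [FV]
Visit FV → queue []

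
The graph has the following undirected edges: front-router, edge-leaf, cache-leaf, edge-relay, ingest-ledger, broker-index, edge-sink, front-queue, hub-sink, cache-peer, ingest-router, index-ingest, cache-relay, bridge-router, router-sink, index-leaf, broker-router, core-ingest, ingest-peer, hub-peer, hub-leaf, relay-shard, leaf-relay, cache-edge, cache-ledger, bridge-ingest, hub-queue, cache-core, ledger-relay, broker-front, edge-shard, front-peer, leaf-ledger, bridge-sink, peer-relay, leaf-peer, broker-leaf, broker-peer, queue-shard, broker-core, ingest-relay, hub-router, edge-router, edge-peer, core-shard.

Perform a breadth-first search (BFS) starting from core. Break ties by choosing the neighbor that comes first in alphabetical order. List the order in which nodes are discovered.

Visit core; enqueue broker, cache, ingest, shard → queue [broker, cache, ingest, shard]
Visit broker; enqueue front, index, leaf, peer, router → queue [cache, ingest, shard, front, index, leaf, peer, router]
Visit cache; enqueue edge, ledger, relay → queue [ingest, shard, front, index, leaf, peer, router, edge, ledger, relay]
Visit ingest; enqueue bridge → queue [shard, front, index, leaf, peer, router, edge, ledger, relay, bridge]
Visit shard; enqueue queue → queue [front, index, leaf, peer, router, edge, ledger, relay, bridge, queue]
Visit front → queue [index, leaf, peer, router, edge, ledger, relay, bridge, queue]
Visit index → queue [leaf, peer, router, edge, ledger, relay, bridge, queue]
Visit leaf; enqueue hub → queue [peer, router, edge, ledger, relay, bridge, queue, hub]
Visit peer → queue [router, edge, ledger, relay, bridge, queue, hub]
Visit router; enqueue sink → queue [edge, ledger, relay, bridge, queue, hub, sink]
Visit edge → queue [ledger, relay, bridge, queue, hub, sink]
Visit ledger → queue [relay, bridge, queue, hub, sink]
Visit relay → queue [bridge, queue, hub, sink]
Visit bridge → queue [queue, hub, sink]
Visit queue → queue [hub, sink]
Visit hub → queue [sink]
Visit sink → queue []

core, broker, cache, ingest, shard, front, index, leaf, peer, router, edge, ledger, relay, bridge, queue, hub, sink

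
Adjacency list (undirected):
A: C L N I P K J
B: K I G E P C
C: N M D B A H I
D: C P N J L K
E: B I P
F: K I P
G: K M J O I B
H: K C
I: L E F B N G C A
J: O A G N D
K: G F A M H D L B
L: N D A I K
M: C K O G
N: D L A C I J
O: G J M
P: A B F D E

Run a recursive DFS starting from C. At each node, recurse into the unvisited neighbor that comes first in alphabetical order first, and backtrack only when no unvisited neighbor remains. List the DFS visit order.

Visit C
C → A
A → I
I → B
B → E
E → P
P → D
D → J
J → G
G → K
K → F
K → H
K → L
L → N
K → M
M → O

C → A → I → B → E → P → D → J → G → K → F → H → L → N → M → O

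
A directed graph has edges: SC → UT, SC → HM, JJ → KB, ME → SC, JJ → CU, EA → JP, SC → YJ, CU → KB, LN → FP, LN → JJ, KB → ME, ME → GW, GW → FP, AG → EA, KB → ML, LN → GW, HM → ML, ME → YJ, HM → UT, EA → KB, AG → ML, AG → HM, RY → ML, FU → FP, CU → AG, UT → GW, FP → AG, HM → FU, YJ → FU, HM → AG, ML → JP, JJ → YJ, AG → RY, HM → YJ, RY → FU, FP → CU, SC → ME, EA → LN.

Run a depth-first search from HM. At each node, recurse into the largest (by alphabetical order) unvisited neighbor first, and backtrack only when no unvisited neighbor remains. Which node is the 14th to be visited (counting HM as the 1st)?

Visit HM
HM → YJ
YJ → FU
FU → FP
FP → CU
CU → KB
KB → ML
ML → JP
KB → ME
ME → SC
SC → UT
UT → GW
CU → AG
AG → RY
AG → EA
EA → LN
LN → JJ

Visit order: HM, YJ, FU, FP, CU, KB, ML, JP, ME, SC, UT, GW, AG, RY, EA, LN, JJ

RY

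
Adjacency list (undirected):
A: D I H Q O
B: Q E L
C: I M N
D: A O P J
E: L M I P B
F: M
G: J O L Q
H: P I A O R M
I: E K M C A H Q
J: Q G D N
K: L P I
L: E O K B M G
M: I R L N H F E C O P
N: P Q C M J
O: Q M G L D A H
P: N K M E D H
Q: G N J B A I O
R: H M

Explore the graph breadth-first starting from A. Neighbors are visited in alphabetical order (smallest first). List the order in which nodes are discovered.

A → D → H → I → O → Q → J → P → M → R → C → E → K → G → L → B → N → F

Visit A; enqueue D, H, I, O, Q → queue [D, H, I, O, Q]
Visit D; enqueue J, P → queue [H, I, O, Q, J, P]
Visit H; enqueue M, R → queue [I, O, Q, J, P, M, R]
Visit I; enqueue C, E, K → queue [O, Q, J, P, M, R, C, E, K]
Visit O; enqueue G, L → queue [Q, J, P, M, R, C, E, K, G, L]
Visit Q; enqueue B, N → queue [J, P, M, R, C, E, K, G, L, B, N]
Visit J → queue [P, M, R, C, E, K, G, L, B, N]
Visit P → queue [M, R, C, E, K, G, L, B, N]
Visit M; enqueue F → queue [R, C, E, K, G, L, B, N, F]
Visit R → queue [C, E, K, G, L, B, N, F]
Visit C → queue [E, K, G, L, B, N, F]
Visit E → queue [K, G, L, B, N, F]
Visit K → queue [G, L, B, N, F]
Visit G → queue [L, B, N, F]
Visit L → queue [B, N, F]
Visit B → queue [N, F]
Visit N → queue [F]
Visit F → queue []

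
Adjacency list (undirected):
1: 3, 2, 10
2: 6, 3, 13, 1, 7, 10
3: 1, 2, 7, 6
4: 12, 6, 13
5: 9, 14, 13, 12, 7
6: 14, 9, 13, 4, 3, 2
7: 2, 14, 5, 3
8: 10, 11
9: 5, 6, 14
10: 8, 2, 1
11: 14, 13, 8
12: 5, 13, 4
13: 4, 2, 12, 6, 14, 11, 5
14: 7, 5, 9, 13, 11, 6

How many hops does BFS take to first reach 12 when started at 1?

Level 0: 1
Level 1: 2, 3, 10
Level 2: 6, 7, 8, 13
Level 3: 4, 5, 9, 11, 12, 14
12 first appears at level 3.

3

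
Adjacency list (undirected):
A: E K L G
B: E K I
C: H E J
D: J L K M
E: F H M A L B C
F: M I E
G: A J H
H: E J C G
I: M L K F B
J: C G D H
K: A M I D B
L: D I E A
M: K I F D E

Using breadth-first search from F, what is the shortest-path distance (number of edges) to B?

2

Level 0: F
Level 1: E, I, M
Level 2: A, B, C, D, H, K, L
Level 3: G, J
B first appears at level 2.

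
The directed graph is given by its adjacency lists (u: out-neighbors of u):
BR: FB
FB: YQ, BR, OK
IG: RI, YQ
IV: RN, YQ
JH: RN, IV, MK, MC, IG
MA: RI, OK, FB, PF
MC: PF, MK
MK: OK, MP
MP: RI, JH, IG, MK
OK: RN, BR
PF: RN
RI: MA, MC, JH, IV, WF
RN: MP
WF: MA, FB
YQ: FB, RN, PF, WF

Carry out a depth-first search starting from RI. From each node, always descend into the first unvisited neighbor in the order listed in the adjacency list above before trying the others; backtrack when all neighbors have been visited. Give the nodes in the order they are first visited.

RI, MA, OK, RN, MP, JH, IV, YQ, FB, BR, PF, WF, MK, MC, IG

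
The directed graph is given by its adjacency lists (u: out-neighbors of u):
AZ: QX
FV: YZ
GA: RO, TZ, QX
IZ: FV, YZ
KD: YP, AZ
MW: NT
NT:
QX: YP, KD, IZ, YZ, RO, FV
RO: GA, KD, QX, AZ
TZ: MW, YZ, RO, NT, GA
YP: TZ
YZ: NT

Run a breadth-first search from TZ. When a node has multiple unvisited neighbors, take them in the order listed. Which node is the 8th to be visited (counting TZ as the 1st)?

Visit TZ; enqueue MW, YZ, RO, NT, GA → queue [MW, YZ, RO, NT, GA]
Visit MW → queue [YZ, RO, NT, GA]
Visit YZ → queue [RO, NT, GA]
Visit RO; enqueue KD, QX, AZ → queue [NT, GA, KD, QX, AZ]
Visit NT → queue [GA, KD, QX, AZ]
Visit GA → queue [KD, QX, AZ]
Visit KD; enqueue YP → queue [QX, AZ, YP]
Visit QX; enqueue IZ, FV → queue [AZ, YP, IZ, FV]
Visit AZ → queue [YP, IZ, FV]
Visit YP → queue [IZ, FV]
Visit IZ → queue [FV]
Visit FV → queue []

Visit order: TZ, MW, YZ, RO, NT, GA, KD, QX, AZ, YP, IZ, FV

QX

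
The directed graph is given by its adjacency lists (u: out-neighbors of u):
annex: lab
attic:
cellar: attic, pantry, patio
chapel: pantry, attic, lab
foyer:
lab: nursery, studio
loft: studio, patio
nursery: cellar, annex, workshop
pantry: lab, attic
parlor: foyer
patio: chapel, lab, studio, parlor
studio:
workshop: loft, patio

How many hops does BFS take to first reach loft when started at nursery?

2

Level 0: nursery
Level 1: annex, cellar, workshop
Level 2: attic, lab, loft, pantry, patio
Level 3: chapel, parlor, studio
Level 4: foyer
loft first appears at level 2.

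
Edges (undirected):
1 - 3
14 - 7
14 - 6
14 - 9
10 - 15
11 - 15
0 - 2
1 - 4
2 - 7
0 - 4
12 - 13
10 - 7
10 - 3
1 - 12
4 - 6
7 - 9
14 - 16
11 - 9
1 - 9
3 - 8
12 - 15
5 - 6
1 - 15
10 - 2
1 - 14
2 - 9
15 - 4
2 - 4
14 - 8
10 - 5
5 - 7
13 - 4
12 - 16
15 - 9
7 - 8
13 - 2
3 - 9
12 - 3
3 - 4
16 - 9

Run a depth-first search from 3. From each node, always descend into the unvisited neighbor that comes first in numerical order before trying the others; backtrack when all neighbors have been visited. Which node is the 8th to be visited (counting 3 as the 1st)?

6

Visit 3
3 → 1
1 → 4
4 → 0
0 → 2
2 → 7
7 → 5
5 → 6
6 → 14
14 → 8
14 → 9
9 → 11
11 → 15
15 → 10
15 → 12
12 → 13
12 → 16

Visit order: 3, 1, 4, 0, 2, 7, 5, 6, 14, 8, 9, 11, 15, 10, 12, 13, 16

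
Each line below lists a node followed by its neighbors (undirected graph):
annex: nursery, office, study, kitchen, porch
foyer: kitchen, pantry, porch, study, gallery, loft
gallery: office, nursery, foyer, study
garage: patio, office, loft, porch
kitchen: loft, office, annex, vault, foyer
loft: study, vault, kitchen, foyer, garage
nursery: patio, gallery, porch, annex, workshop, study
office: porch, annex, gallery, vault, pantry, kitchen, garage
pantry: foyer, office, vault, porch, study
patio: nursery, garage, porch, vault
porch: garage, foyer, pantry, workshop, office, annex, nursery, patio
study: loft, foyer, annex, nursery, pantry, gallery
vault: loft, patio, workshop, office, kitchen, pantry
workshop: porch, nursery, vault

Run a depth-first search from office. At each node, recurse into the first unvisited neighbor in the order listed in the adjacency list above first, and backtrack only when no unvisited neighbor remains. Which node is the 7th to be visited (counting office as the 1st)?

foyer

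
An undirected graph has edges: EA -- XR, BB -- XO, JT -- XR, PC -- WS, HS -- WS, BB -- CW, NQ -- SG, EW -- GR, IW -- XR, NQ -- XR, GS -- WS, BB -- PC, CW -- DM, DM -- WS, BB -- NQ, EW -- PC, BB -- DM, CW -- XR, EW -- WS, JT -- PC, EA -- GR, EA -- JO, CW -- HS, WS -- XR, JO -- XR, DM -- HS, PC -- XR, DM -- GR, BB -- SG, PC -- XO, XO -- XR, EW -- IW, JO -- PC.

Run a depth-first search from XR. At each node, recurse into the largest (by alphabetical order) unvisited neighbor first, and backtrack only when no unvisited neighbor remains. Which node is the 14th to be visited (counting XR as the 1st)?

SG

Visit XR
XR → XO
XO → PC
PC → WS
WS → HS
HS → DM
DM → GR
GR → EW
EW → IW
GR → EA
EA → JO
DM → CW
CW → BB
BB → SG
SG → NQ
WS → GS
PC → JT

Visit order: XR, XO, PC, WS, HS, DM, GR, EW, IW, EA, JO, CW, BB, SG, NQ, GS, JT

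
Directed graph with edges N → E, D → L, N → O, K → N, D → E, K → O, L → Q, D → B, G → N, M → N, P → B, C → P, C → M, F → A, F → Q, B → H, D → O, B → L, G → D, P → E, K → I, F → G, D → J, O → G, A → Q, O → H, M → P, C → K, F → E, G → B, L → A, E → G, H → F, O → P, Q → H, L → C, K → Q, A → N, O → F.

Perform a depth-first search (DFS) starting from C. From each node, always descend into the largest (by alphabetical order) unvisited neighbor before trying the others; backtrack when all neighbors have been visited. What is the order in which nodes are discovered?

C → P → E → G → N → O → H → F → Q → A → D → L → J → B → M → K → I

Visit C
C → P
P → E
E → G
G → N
N → O
O → H
H → F
F → Q
F → A
G → D
D → L
D → J
D → B
C → M
C → K
K → I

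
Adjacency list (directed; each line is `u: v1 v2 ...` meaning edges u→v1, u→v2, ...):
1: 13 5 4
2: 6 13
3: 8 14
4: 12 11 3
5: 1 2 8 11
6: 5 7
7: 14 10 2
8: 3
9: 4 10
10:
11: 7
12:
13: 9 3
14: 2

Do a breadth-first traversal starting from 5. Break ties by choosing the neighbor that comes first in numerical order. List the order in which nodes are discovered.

5, 1, 2, 8, 11, 4, 13, 6, 3, 7, 12, 9, 14, 10

Visit 5; enqueue 1, 2, 8, 11 → queue [1, 2, 8, 11]
Visit 1; enqueue 4, 13 → queue [2, 8, 11, 4, 13]
Visit 2; enqueue 6 → queue [8, 11, 4, 13, 6]
Visit 8; enqueue 3 → queue [11, 4, 13, 6, 3]
Visit 11; enqueue 7 → queue [4, 13, 6, 3, 7]
Visit 4; enqueue 12 → queue [13, 6, 3, 7, 12]
Visit 13; enqueue 9 → queue [6, 3, 7, 12, 9]
Visit 6 → queue [3, 7, 12, 9]
Visit 3; enqueue 14 → queue [7, 12, 9, 14]
Visit 7; enqueue 10 → queue [12, 9, 14, 10]
Visit 12 → queue [9, 14, 10]
Visit 9 → queue [14, 10]
Visit 14 → queue [10]
Visit 10 → queue []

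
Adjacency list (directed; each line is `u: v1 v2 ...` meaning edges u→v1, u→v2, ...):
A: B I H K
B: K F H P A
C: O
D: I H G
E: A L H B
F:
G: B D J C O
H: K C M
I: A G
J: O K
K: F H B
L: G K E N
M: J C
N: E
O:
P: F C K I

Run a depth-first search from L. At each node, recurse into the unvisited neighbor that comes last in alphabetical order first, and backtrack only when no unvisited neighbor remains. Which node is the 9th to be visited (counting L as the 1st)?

F

Visit L
L → N
N → E
E → H
H → M
M → J
J → O
J → K
K → F
K → B
B → P
P → I
I → G
G → D
G → C
I → A

Visit order: L, N, E, H, M, J, O, K, F, B, P, I, G, D, C, A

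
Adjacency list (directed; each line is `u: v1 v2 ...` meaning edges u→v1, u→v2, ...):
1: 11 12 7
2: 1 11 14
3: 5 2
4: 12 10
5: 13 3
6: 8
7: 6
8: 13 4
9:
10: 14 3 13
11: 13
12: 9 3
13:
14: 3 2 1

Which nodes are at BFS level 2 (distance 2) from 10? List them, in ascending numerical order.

1, 2, 5

Level 0: 10
Level 1: 3, 13, 14
Level 2: 1, 2, 5
Level 3: 7, 11, 12
Level 4: 6, 9
Level 5: 8
Level 6: 4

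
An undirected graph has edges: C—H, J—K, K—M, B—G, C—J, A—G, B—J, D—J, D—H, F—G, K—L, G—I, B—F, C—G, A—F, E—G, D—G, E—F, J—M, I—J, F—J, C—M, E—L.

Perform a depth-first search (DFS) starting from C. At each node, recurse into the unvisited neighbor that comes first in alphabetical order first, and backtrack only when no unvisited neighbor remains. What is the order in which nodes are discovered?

C, G, A, F, B, J, D, H, I, K, L, E, M

Visit C
C → G
G → A
A → F
F → B
B → J
J → D
D → H
J → I
J → K
K → L
L → E
K → M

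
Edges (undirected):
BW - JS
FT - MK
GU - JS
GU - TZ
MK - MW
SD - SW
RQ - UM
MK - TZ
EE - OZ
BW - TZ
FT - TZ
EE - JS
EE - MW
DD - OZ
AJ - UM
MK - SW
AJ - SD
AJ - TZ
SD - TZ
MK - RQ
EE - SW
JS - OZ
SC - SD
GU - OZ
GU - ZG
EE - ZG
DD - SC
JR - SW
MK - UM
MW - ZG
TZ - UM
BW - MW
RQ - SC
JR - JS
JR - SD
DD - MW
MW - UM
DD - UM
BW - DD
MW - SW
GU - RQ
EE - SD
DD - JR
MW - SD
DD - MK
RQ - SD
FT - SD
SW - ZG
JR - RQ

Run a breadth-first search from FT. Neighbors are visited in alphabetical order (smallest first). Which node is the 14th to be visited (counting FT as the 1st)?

BW

Visit FT; enqueue MK, SD, TZ → queue [MK, SD, TZ]
Visit MK; enqueue DD, MW, RQ, SW, UM → queue [SD, TZ, DD, MW, RQ, SW, UM]
Visit SD; enqueue AJ, EE, JR, SC → queue [TZ, DD, MW, RQ, SW, UM, AJ, EE, JR, SC]
Visit TZ; enqueue BW, GU → queue [DD, MW, RQ, SW, UM, AJ, EE, JR, SC, BW, GU]
Visit DD; enqueue OZ → queue [MW, RQ, SW, UM, AJ, EE, JR, SC, BW, GU, OZ]
Visit MW; enqueue ZG → queue [RQ, SW, UM, AJ, EE, JR, SC, BW, GU, OZ, ZG]
Visit RQ → queue [SW, UM, AJ, EE, JR, SC, BW, GU, OZ, ZG]
Visit SW → queue [UM, AJ, EE, JR, SC, BW, GU, OZ, ZG]
Visit UM → queue [AJ, EE, JR, SC, BW, GU, OZ, ZG]
Visit AJ → queue [EE, JR, SC, BW, GU, OZ, ZG]
Visit EE; enqueue JS → queue [JR, SC, BW, GU, OZ, ZG, JS]
Visit JR → queue [SC, BW, GU, OZ, ZG, JS]
Visit SC → queue [BW, GU, OZ, ZG, JS]
Visit BW → queue [GU, OZ, ZG, JS]
Visit GU → queue [OZ, ZG, JS]
Visit OZ → queue [ZG, JS]
Visit ZG → queue [JS]
Visit JS → queue []

Visit order: FT, MK, SD, TZ, DD, MW, RQ, SW, UM, AJ, EE, JR, SC, BW, GU, OZ, ZG, JS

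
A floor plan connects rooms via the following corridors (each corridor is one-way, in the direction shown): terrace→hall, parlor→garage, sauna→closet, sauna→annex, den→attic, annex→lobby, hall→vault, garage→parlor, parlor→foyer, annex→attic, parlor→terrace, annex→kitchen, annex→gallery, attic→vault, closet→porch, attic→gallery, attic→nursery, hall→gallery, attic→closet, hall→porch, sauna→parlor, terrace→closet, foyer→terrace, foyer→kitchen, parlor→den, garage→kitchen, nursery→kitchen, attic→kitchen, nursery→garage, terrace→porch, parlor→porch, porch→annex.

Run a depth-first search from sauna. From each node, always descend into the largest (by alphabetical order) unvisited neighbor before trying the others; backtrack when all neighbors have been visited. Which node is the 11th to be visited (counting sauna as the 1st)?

nursery

Visit sauna
sauna → parlor
parlor → terrace
terrace → porch
porch → annex
annex → lobby
annex → kitchen
annex → gallery
annex → attic
attic → vault
attic → nursery
nursery → garage
attic → closet
terrace → hall
parlor → foyer
parlor → den

Visit order: sauna, parlor, terrace, porch, annex, lobby, kitchen, gallery, attic, vault, nursery, garage, closet, hall, foyer, den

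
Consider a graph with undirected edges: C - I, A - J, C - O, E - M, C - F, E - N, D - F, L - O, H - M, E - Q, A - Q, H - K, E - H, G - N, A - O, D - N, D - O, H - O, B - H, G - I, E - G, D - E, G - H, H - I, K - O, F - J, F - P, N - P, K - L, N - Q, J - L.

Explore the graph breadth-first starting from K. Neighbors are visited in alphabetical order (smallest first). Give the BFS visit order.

K, H, L, O, B, E, G, I, M, J, A, C, D, N, Q, F, P

Visit K; enqueue H, L, O → queue [H, L, O]
Visit H; enqueue B, E, G, I, M → queue [L, O, B, E, G, I, M]
Visit L; enqueue J → queue [O, B, E, G, I, M, J]
Visit O; enqueue A, C, D → queue [B, E, G, I, M, J, A, C, D]
Visit B → queue [E, G, I, M, J, A, C, D]
Visit E; enqueue N, Q → queue [G, I, M, J, A, C, D, N, Q]
Visit G → queue [I, M, J, A, C, D, N, Q]
Visit I → queue [M, J, A, C, D, N, Q]
Visit M → queue [J, A, C, D, N, Q]
Visit J; enqueue F → queue [A, C, D, N, Q, F]
Visit A → queue [C, D, N, Q, F]
Visit C → queue [D, N, Q, F]
Visit D → queue [N, Q, F]
Visit N; enqueue P → queue [Q, F, P]
Visit Q → queue [F, P]
Visit F → queue [P]
Visit P → queue []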